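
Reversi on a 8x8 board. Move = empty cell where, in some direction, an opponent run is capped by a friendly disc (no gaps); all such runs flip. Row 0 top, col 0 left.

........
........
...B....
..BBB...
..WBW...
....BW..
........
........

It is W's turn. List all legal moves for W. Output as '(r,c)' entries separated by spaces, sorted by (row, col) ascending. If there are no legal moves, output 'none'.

(1,2): no bracket -> illegal
(1,3): no bracket -> illegal
(1,4): no bracket -> illegal
(2,1): no bracket -> illegal
(2,2): flips 2 -> legal
(2,4): flips 2 -> legal
(2,5): no bracket -> illegal
(3,1): no bracket -> illegal
(3,5): no bracket -> illegal
(4,1): no bracket -> illegal
(4,5): no bracket -> illegal
(5,2): no bracket -> illegal
(5,3): flips 1 -> legal
(6,3): no bracket -> illegal
(6,4): flips 1 -> legal
(6,5): no bracket -> illegal

Answer: (2,2) (2,4) (5,3) (6,4)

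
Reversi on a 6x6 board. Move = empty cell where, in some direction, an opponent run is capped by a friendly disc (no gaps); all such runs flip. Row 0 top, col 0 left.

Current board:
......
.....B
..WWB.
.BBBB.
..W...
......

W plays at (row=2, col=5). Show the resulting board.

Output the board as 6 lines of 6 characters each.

Answer: ......
.....B
..WWWW
.BBBB.
..W...
......

Derivation:
Place W at (2,5); scan 8 dirs for brackets.
Dir NW: first cell '.' (not opp) -> no flip
Dir N: opp run (1,5), next='.' -> no flip
Dir NE: edge -> no flip
Dir W: opp run (2,4) capped by W -> flip
Dir E: edge -> no flip
Dir SW: opp run (3,4), next='.' -> no flip
Dir S: first cell '.' (not opp) -> no flip
Dir SE: edge -> no flip
All flips: (2,4)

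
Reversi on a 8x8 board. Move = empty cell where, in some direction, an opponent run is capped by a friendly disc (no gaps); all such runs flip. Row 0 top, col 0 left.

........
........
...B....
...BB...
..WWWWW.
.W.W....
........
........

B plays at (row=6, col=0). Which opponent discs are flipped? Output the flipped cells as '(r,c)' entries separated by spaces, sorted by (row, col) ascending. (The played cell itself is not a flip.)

Dir NW: edge -> no flip
Dir N: first cell '.' (not opp) -> no flip
Dir NE: opp run (5,1) (4,2) capped by B -> flip
Dir W: edge -> no flip
Dir E: first cell '.' (not opp) -> no flip
Dir SW: edge -> no flip
Dir S: first cell '.' (not opp) -> no flip
Dir SE: first cell '.' (not opp) -> no flip

Answer: (4,2) (5,1)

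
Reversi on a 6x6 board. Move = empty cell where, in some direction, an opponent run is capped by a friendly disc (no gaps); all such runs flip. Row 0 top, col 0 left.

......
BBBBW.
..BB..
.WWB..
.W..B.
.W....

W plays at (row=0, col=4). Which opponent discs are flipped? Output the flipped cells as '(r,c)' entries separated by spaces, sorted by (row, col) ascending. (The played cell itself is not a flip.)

Dir NW: edge -> no flip
Dir N: edge -> no flip
Dir NE: edge -> no flip
Dir W: first cell '.' (not opp) -> no flip
Dir E: first cell '.' (not opp) -> no flip
Dir SW: opp run (1,3) (2,2) capped by W -> flip
Dir S: first cell 'W' (not opp) -> no flip
Dir SE: first cell '.' (not opp) -> no flip

Answer: (1,3) (2,2)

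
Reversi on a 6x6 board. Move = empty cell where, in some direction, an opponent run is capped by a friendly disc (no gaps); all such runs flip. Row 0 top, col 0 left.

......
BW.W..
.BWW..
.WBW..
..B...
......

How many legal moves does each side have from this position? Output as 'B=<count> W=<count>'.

-- B to move --
(0,0): no bracket -> illegal
(0,1): flips 1 -> legal
(0,2): no bracket -> illegal
(0,3): no bracket -> illegal
(0,4): no bracket -> illegal
(1,2): flips 2 -> legal
(1,4): flips 1 -> legal
(2,0): flips 1 -> legal
(2,4): flips 3 -> legal
(3,0): flips 1 -> legal
(3,4): flips 1 -> legal
(4,0): no bracket -> illegal
(4,1): flips 1 -> legal
(4,3): no bracket -> illegal
(4,4): no bracket -> illegal
B mobility = 8
-- W to move --
(0,0): no bracket -> illegal
(0,1): no bracket -> illegal
(1,2): no bracket -> illegal
(2,0): flips 1 -> legal
(3,0): no bracket -> illegal
(4,1): flips 1 -> legal
(4,3): no bracket -> illegal
(5,1): flips 1 -> legal
(5,2): flips 2 -> legal
(5,3): flips 1 -> legal
W mobility = 5

Answer: B=8 W=5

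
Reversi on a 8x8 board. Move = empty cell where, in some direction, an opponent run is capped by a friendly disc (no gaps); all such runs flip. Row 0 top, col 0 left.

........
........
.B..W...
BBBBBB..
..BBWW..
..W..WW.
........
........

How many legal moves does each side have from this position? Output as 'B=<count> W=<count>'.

-- B to move --
(1,3): flips 1 -> legal
(1,4): flips 1 -> legal
(1,5): flips 1 -> legal
(2,3): no bracket -> illegal
(2,5): no bracket -> illegal
(3,6): no bracket -> illegal
(4,1): no bracket -> illegal
(4,6): flips 2 -> legal
(4,7): no bracket -> illegal
(5,1): no bracket -> illegal
(5,3): flips 1 -> legal
(5,4): flips 1 -> legal
(5,7): no bracket -> illegal
(6,1): flips 1 -> legal
(6,2): flips 1 -> legal
(6,3): no bracket -> illegal
(6,4): no bracket -> illegal
(6,5): flips 2 -> legal
(6,6): flips 2 -> legal
(6,7): flips 2 -> legal
B mobility = 11
-- W to move --
(1,0): no bracket -> illegal
(1,1): no bracket -> illegal
(1,2): no bracket -> illegal
(2,0): no bracket -> illegal
(2,2): flips 3 -> legal
(2,3): flips 1 -> legal
(2,5): flips 3 -> legal
(2,6): flips 1 -> legal
(3,6): no bracket -> illegal
(4,0): no bracket -> illegal
(4,1): flips 2 -> legal
(4,6): flips 1 -> legal
(5,1): flips 2 -> legal
(5,3): no bracket -> illegal
(5,4): no bracket -> illegal
W mobility = 7

Answer: B=11 W=7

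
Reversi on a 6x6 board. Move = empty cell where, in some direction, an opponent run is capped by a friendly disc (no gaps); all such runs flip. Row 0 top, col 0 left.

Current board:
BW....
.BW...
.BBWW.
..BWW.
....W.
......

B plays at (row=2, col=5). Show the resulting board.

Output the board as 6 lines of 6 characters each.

Answer: BW....
.BW...
.BBBBB
..BWW.
....W.
......

Derivation:
Place B at (2,5); scan 8 dirs for brackets.
Dir NW: first cell '.' (not opp) -> no flip
Dir N: first cell '.' (not opp) -> no flip
Dir NE: edge -> no flip
Dir W: opp run (2,4) (2,3) capped by B -> flip
Dir E: edge -> no flip
Dir SW: opp run (3,4), next='.' -> no flip
Dir S: first cell '.' (not opp) -> no flip
Dir SE: edge -> no flip
All flips: (2,3) (2,4)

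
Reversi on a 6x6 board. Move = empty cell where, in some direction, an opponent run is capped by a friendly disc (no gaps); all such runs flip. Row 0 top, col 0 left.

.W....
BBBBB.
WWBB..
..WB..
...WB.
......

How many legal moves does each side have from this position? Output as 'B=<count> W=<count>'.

-- B to move --
(0,0): no bracket -> illegal
(0,2): no bracket -> illegal
(3,0): flips 2 -> legal
(3,1): flips 2 -> legal
(3,4): no bracket -> illegal
(4,1): flips 1 -> legal
(4,2): flips 2 -> legal
(5,2): no bracket -> illegal
(5,3): flips 1 -> legal
(5,4): flips 3 -> legal
B mobility = 6
-- W to move --
(0,0): flips 1 -> legal
(0,2): flips 3 -> legal
(0,3): flips 4 -> legal
(0,4): no bracket -> illegal
(0,5): flips 2 -> legal
(1,5): no bracket -> illegal
(2,4): flips 2 -> legal
(2,5): no bracket -> illegal
(3,1): no bracket -> illegal
(3,4): flips 3 -> legal
(3,5): no bracket -> illegal
(4,2): no bracket -> illegal
(4,5): flips 1 -> legal
(5,3): no bracket -> illegal
(5,4): no bracket -> illegal
(5,5): no bracket -> illegal
W mobility = 7

Answer: B=6 W=7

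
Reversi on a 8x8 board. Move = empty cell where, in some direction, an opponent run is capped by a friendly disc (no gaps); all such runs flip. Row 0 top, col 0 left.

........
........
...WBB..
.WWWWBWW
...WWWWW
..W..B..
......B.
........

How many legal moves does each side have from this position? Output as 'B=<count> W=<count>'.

-- B to move --
(1,2): no bracket -> illegal
(1,3): no bracket -> illegal
(1,4): no bracket -> illegal
(2,0): no bracket -> illegal
(2,1): no bracket -> illegal
(2,2): flips 3 -> legal
(2,6): no bracket -> illegal
(2,7): no bracket -> illegal
(3,0): flips 4 -> legal
(4,0): no bracket -> illegal
(4,1): no bracket -> illegal
(4,2): flips 1 -> legal
(5,1): no bracket -> illegal
(5,3): flips 1 -> legal
(5,4): flips 2 -> legal
(5,6): no bracket -> illegal
(5,7): flips 1 -> legal
(6,1): flips 3 -> legal
(6,2): no bracket -> illegal
(6,3): no bracket -> illegal
B mobility = 7
-- W to move --
(1,3): flips 2 -> legal
(1,4): flips 2 -> legal
(1,5): flips 3 -> legal
(1,6): flips 1 -> legal
(2,6): flips 3 -> legal
(5,4): no bracket -> illegal
(5,6): no bracket -> illegal
(5,7): no bracket -> illegal
(6,4): flips 1 -> legal
(6,5): flips 1 -> legal
(6,7): no bracket -> illegal
(7,5): no bracket -> illegal
(7,6): no bracket -> illegal
(7,7): flips 2 -> legal
W mobility = 8

Answer: B=7 W=8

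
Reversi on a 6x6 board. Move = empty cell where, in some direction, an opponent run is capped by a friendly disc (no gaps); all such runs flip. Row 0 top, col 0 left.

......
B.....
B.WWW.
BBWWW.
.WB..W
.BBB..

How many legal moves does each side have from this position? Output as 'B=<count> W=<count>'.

-- B to move --
(1,1): no bracket -> illegal
(1,2): flips 2 -> legal
(1,3): flips 1 -> legal
(1,4): no bracket -> illegal
(1,5): flips 2 -> legal
(2,1): no bracket -> illegal
(2,5): no bracket -> illegal
(3,5): flips 3 -> legal
(4,0): flips 1 -> legal
(4,3): no bracket -> illegal
(4,4): no bracket -> illegal
(5,0): no bracket -> illegal
(5,4): no bracket -> illegal
(5,5): no bracket -> illegal
B mobility = 5
-- W to move --
(0,0): no bracket -> illegal
(0,1): no bracket -> illegal
(1,1): no bracket -> illegal
(2,1): flips 1 -> legal
(4,0): flips 1 -> legal
(4,3): flips 1 -> legal
(4,4): no bracket -> illegal
(5,0): no bracket -> illegal
(5,4): no bracket -> illegal
W mobility = 3

Answer: B=5 W=3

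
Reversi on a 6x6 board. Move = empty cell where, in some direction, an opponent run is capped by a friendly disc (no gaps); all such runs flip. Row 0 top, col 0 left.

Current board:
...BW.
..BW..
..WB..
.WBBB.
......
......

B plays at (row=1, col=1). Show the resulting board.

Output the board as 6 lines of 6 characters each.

Place B at (1,1); scan 8 dirs for brackets.
Dir NW: first cell '.' (not opp) -> no flip
Dir N: first cell '.' (not opp) -> no flip
Dir NE: first cell '.' (not opp) -> no flip
Dir W: first cell '.' (not opp) -> no flip
Dir E: first cell 'B' (not opp) -> no flip
Dir SW: first cell '.' (not opp) -> no flip
Dir S: first cell '.' (not opp) -> no flip
Dir SE: opp run (2,2) capped by B -> flip
All flips: (2,2)

Answer: ...BW.
.BBW..
..BB..
.WBBB.
......
......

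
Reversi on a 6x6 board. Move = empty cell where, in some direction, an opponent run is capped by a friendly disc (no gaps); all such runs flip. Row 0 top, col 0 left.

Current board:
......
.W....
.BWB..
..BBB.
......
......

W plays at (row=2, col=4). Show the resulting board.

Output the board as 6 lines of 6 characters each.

Answer: ......
.W....
.BWWW.
..BBB.
......
......

Derivation:
Place W at (2,4); scan 8 dirs for brackets.
Dir NW: first cell '.' (not opp) -> no flip
Dir N: first cell '.' (not opp) -> no flip
Dir NE: first cell '.' (not opp) -> no flip
Dir W: opp run (2,3) capped by W -> flip
Dir E: first cell '.' (not opp) -> no flip
Dir SW: opp run (3,3), next='.' -> no flip
Dir S: opp run (3,4), next='.' -> no flip
Dir SE: first cell '.' (not opp) -> no flip
All flips: (2,3)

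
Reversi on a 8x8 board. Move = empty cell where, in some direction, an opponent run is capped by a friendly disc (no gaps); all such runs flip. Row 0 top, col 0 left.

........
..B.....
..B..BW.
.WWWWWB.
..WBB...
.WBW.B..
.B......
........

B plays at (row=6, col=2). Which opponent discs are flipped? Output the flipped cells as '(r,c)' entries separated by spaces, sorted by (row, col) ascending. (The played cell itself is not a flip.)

Answer: (5,3)

Derivation:
Dir NW: opp run (5,1), next='.' -> no flip
Dir N: first cell 'B' (not opp) -> no flip
Dir NE: opp run (5,3) capped by B -> flip
Dir W: first cell 'B' (not opp) -> no flip
Dir E: first cell '.' (not opp) -> no flip
Dir SW: first cell '.' (not opp) -> no flip
Dir S: first cell '.' (not opp) -> no flip
Dir SE: first cell '.' (not opp) -> no flip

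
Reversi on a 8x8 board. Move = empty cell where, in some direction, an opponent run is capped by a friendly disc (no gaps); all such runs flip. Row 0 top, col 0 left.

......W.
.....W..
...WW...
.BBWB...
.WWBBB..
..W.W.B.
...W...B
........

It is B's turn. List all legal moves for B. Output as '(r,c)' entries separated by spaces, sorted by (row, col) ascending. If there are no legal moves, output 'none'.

Answer: (1,2) (1,3) (1,4) (2,2) (4,0) (5,0) (5,1) (5,3) (6,1) (6,2) (6,4) (6,5) (7,2)

Derivation:
(0,4): no bracket -> illegal
(0,5): no bracket -> illegal
(0,7): no bracket -> illegal
(1,2): flips 1 -> legal
(1,3): flips 2 -> legal
(1,4): flips 2 -> legal
(1,6): no bracket -> illegal
(1,7): no bracket -> illegal
(2,2): flips 1 -> legal
(2,5): no bracket -> illegal
(2,6): no bracket -> illegal
(3,0): no bracket -> illegal
(3,5): no bracket -> illegal
(4,0): flips 2 -> legal
(5,0): flips 1 -> legal
(5,1): flips 1 -> legal
(5,3): flips 1 -> legal
(5,5): no bracket -> illegal
(6,1): flips 1 -> legal
(6,2): flips 2 -> legal
(6,4): flips 1 -> legal
(6,5): flips 1 -> legal
(7,2): flips 2 -> legal
(7,3): no bracket -> illegal
(7,4): no bracket -> illegal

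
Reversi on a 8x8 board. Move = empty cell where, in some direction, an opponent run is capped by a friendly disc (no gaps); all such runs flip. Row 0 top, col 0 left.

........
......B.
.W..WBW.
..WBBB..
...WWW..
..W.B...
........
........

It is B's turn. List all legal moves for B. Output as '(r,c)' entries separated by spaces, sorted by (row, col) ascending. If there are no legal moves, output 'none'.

Answer: (1,0) (1,3) (1,4) (1,5) (1,7) (2,3) (2,7) (3,1) (3,6) (5,3) (5,5) (5,6) (6,1)

Derivation:
(1,0): flips 3 -> legal
(1,1): no bracket -> illegal
(1,2): no bracket -> illegal
(1,3): flips 1 -> legal
(1,4): flips 1 -> legal
(1,5): flips 1 -> legal
(1,7): flips 1 -> legal
(2,0): no bracket -> illegal
(2,2): no bracket -> illegal
(2,3): flips 1 -> legal
(2,7): flips 1 -> legal
(3,0): no bracket -> illegal
(3,1): flips 1 -> legal
(3,6): flips 2 -> legal
(3,7): no bracket -> illegal
(4,1): no bracket -> illegal
(4,2): no bracket -> illegal
(4,6): no bracket -> illegal
(5,1): no bracket -> illegal
(5,3): flips 2 -> legal
(5,5): flips 2 -> legal
(5,6): flips 1 -> legal
(6,1): flips 2 -> legal
(6,2): no bracket -> illegal
(6,3): no bracket -> illegal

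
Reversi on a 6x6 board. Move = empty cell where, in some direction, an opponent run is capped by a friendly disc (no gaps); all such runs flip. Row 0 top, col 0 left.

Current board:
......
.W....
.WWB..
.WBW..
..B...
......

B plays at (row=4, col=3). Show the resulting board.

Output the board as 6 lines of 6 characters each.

Place B at (4,3); scan 8 dirs for brackets.
Dir NW: first cell 'B' (not opp) -> no flip
Dir N: opp run (3,3) capped by B -> flip
Dir NE: first cell '.' (not opp) -> no flip
Dir W: first cell 'B' (not opp) -> no flip
Dir E: first cell '.' (not opp) -> no flip
Dir SW: first cell '.' (not opp) -> no flip
Dir S: first cell '.' (not opp) -> no flip
Dir SE: first cell '.' (not opp) -> no flip
All flips: (3,3)

Answer: ......
.W....
.WWB..
.WBB..
..BB..
......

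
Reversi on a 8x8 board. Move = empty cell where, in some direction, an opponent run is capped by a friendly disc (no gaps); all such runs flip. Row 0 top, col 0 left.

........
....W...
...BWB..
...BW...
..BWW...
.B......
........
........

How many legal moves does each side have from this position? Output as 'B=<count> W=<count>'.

Answer: B=8 W=9

Derivation:
-- B to move --
(0,3): flips 1 -> legal
(0,4): no bracket -> illegal
(0,5): flips 1 -> legal
(1,3): no bracket -> illegal
(1,5): flips 1 -> legal
(3,2): no bracket -> illegal
(3,5): flips 1 -> legal
(4,5): flips 3 -> legal
(5,2): flips 2 -> legal
(5,3): flips 1 -> legal
(5,4): no bracket -> illegal
(5,5): flips 1 -> legal
B mobility = 8
-- W to move --
(1,2): flips 1 -> legal
(1,3): flips 2 -> legal
(1,5): no bracket -> illegal
(1,6): flips 1 -> legal
(2,2): flips 2 -> legal
(2,6): flips 1 -> legal
(3,1): no bracket -> illegal
(3,2): flips 2 -> legal
(3,5): no bracket -> illegal
(3,6): flips 1 -> legal
(4,0): no bracket -> illegal
(4,1): flips 1 -> legal
(5,0): no bracket -> illegal
(5,2): no bracket -> illegal
(5,3): no bracket -> illegal
(6,0): flips 3 -> legal
(6,1): no bracket -> illegal
(6,2): no bracket -> illegal
W mobility = 9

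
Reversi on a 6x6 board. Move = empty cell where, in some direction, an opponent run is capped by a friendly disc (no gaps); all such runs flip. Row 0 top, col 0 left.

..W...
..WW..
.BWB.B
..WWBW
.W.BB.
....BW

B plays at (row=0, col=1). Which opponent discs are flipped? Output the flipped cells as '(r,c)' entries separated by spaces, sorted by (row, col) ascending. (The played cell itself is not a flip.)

Dir NW: edge -> no flip
Dir N: edge -> no flip
Dir NE: edge -> no flip
Dir W: first cell '.' (not opp) -> no flip
Dir E: opp run (0,2), next='.' -> no flip
Dir SW: first cell '.' (not opp) -> no flip
Dir S: first cell '.' (not opp) -> no flip
Dir SE: opp run (1,2) capped by B -> flip

Answer: (1,2)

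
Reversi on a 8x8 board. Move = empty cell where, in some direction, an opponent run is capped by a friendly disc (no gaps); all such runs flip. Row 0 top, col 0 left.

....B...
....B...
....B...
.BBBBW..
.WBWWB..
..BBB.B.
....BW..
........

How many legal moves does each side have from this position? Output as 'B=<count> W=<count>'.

-- B to move --
(2,5): flips 1 -> legal
(2,6): flips 2 -> legal
(3,0): flips 1 -> legal
(3,6): flips 1 -> legal
(4,0): flips 1 -> legal
(4,6): flips 1 -> legal
(5,0): flips 1 -> legal
(5,1): flips 1 -> legal
(5,5): flips 1 -> legal
(6,6): flips 1 -> legal
(7,4): flips 1 -> legal
(7,5): no bracket -> illegal
(7,6): flips 1 -> legal
B mobility = 12
-- W to move --
(0,3): no bracket -> illegal
(0,5): no bracket -> illegal
(1,3): flips 1 -> legal
(1,5): no bracket -> illegal
(2,0): no bracket -> illegal
(2,1): flips 2 -> legal
(2,2): flips 1 -> legal
(2,3): flips 2 -> legal
(2,5): flips 1 -> legal
(3,0): flips 4 -> legal
(3,6): no bracket -> illegal
(4,0): no bracket -> illegal
(4,6): flips 1 -> legal
(4,7): flips 1 -> legal
(5,1): no bracket -> illegal
(5,5): flips 1 -> legal
(5,7): no bracket -> illegal
(6,1): flips 1 -> legal
(6,2): flips 1 -> legal
(6,3): flips 3 -> legal
(6,6): no bracket -> illegal
(6,7): no bracket -> illegal
(7,3): no bracket -> illegal
(7,4): flips 2 -> legal
(7,5): no bracket -> illegal
W mobility = 13

Answer: B=12 W=13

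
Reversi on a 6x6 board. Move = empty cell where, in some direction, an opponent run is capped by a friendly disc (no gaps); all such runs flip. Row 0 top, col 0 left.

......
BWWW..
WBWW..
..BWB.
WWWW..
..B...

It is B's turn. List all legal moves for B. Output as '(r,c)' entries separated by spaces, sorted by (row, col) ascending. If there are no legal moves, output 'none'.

Answer: (0,1) (0,2) (0,3) (1,4) (2,4) (3,0) (5,0) (5,4)

Derivation:
(0,0): no bracket -> illegal
(0,1): flips 3 -> legal
(0,2): flips 2 -> legal
(0,3): flips 1 -> legal
(0,4): no bracket -> illegal
(1,4): flips 4 -> legal
(2,4): flips 2 -> legal
(3,0): flips 2 -> legal
(3,1): no bracket -> illegal
(4,4): no bracket -> illegal
(5,0): flips 1 -> legal
(5,1): no bracket -> illegal
(5,3): no bracket -> illegal
(5,4): flips 1 -> legal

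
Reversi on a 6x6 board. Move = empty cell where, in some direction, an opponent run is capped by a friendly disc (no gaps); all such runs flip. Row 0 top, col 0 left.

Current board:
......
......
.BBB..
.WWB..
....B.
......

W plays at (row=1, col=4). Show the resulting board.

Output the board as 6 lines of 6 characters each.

Answer: ......
....W.
.BBW..
.WWB..
....B.
......

Derivation:
Place W at (1,4); scan 8 dirs for brackets.
Dir NW: first cell '.' (not opp) -> no flip
Dir N: first cell '.' (not opp) -> no flip
Dir NE: first cell '.' (not opp) -> no flip
Dir W: first cell '.' (not opp) -> no flip
Dir E: first cell '.' (not opp) -> no flip
Dir SW: opp run (2,3) capped by W -> flip
Dir S: first cell '.' (not opp) -> no flip
Dir SE: first cell '.' (not opp) -> no flip
All flips: (2,3)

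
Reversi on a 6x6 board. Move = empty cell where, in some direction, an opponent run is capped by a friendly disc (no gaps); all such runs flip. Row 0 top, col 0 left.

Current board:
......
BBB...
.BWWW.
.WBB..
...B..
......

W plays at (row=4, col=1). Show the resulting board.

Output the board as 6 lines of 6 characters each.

Place W at (4,1); scan 8 dirs for brackets.
Dir NW: first cell '.' (not opp) -> no flip
Dir N: first cell 'W' (not opp) -> no flip
Dir NE: opp run (3,2) capped by W -> flip
Dir W: first cell '.' (not opp) -> no flip
Dir E: first cell '.' (not opp) -> no flip
Dir SW: first cell '.' (not opp) -> no flip
Dir S: first cell '.' (not opp) -> no flip
Dir SE: first cell '.' (not opp) -> no flip
All flips: (3,2)

Answer: ......
BBB...
.BWWW.
.WWB..
.W.B..
......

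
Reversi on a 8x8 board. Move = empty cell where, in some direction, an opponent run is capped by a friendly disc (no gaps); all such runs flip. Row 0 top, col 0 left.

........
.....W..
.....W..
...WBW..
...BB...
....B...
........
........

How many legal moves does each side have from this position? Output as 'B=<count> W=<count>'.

-- B to move --
(0,4): no bracket -> illegal
(0,5): no bracket -> illegal
(0,6): no bracket -> illegal
(1,4): no bracket -> illegal
(1,6): flips 1 -> legal
(2,2): flips 1 -> legal
(2,3): flips 1 -> legal
(2,4): no bracket -> illegal
(2,6): flips 1 -> legal
(3,2): flips 1 -> legal
(3,6): flips 1 -> legal
(4,2): no bracket -> illegal
(4,5): no bracket -> illegal
(4,6): no bracket -> illegal
B mobility = 6
-- W to move --
(2,3): no bracket -> illegal
(2,4): no bracket -> illegal
(3,2): no bracket -> illegal
(4,2): no bracket -> illegal
(4,5): no bracket -> illegal
(5,2): flips 2 -> legal
(5,3): flips 2 -> legal
(5,5): flips 1 -> legal
(6,3): no bracket -> illegal
(6,4): no bracket -> illegal
(6,5): no bracket -> illegal
W mobility = 3

Answer: B=6 W=3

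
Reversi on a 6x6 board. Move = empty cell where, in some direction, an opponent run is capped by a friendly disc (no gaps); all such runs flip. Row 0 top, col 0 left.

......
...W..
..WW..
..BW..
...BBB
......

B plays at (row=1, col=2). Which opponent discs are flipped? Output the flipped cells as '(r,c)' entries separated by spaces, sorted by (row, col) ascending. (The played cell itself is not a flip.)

Answer: (2,2)

Derivation:
Dir NW: first cell '.' (not opp) -> no flip
Dir N: first cell '.' (not opp) -> no flip
Dir NE: first cell '.' (not opp) -> no flip
Dir W: first cell '.' (not opp) -> no flip
Dir E: opp run (1,3), next='.' -> no flip
Dir SW: first cell '.' (not opp) -> no flip
Dir S: opp run (2,2) capped by B -> flip
Dir SE: opp run (2,3), next='.' -> no flip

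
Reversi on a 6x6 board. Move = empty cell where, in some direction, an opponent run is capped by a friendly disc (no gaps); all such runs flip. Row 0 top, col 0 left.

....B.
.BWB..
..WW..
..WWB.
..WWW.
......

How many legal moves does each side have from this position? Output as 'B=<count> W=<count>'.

-- B to move --
(0,1): flips 2 -> legal
(0,2): no bracket -> illegal
(0,3): no bracket -> illegal
(1,4): no bracket -> illegal
(2,1): no bracket -> illegal
(2,4): no bracket -> illegal
(3,1): flips 3 -> legal
(3,5): no bracket -> illegal
(4,1): no bracket -> illegal
(4,5): no bracket -> illegal
(5,1): no bracket -> illegal
(5,2): flips 1 -> legal
(5,3): flips 3 -> legal
(5,4): flips 1 -> legal
(5,5): flips 3 -> legal
B mobility = 6
-- W to move --
(0,0): flips 1 -> legal
(0,1): no bracket -> illegal
(0,2): no bracket -> illegal
(0,3): flips 1 -> legal
(0,5): no bracket -> illegal
(1,0): flips 1 -> legal
(1,4): flips 1 -> legal
(1,5): no bracket -> illegal
(2,0): no bracket -> illegal
(2,1): no bracket -> illegal
(2,4): flips 1 -> legal
(2,5): flips 1 -> legal
(3,5): flips 1 -> legal
(4,5): flips 1 -> legal
W mobility = 8

Answer: B=6 W=8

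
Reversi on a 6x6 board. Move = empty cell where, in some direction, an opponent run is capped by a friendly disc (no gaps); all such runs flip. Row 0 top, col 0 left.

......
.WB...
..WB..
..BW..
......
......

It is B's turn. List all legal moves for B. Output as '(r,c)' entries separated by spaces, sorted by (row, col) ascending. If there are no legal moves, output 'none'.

Answer: (1,0) (2,1) (3,4) (4,3)

Derivation:
(0,0): no bracket -> illegal
(0,1): no bracket -> illegal
(0,2): no bracket -> illegal
(1,0): flips 1 -> legal
(1,3): no bracket -> illegal
(2,0): no bracket -> illegal
(2,1): flips 1 -> legal
(2,4): no bracket -> illegal
(3,1): no bracket -> illegal
(3,4): flips 1 -> legal
(4,2): no bracket -> illegal
(4,3): flips 1 -> legal
(4,4): no bracket -> illegal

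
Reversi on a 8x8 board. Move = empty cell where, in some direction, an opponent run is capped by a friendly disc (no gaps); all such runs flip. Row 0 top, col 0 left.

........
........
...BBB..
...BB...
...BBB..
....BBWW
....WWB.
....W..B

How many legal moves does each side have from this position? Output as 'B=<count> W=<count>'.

Answer: B=6 W=9

Derivation:
-- B to move --
(4,6): flips 1 -> legal
(4,7): no bracket -> illegal
(5,3): no bracket -> illegal
(6,3): flips 2 -> legal
(6,7): flips 1 -> legal
(7,3): flips 1 -> legal
(7,5): flips 1 -> legal
(7,6): flips 1 -> legal
B mobility = 6
-- W to move --
(1,2): flips 3 -> legal
(1,3): no bracket -> illegal
(1,4): flips 4 -> legal
(1,5): no bracket -> illegal
(1,6): no bracket -> illegal
(2,2): no bracket -> illegal
(2,6): no bracket -> illegal
(3,2): flips 2 -> legal
(3,5): flips 2 -> legal
(3,6): no bracket -> illegal
(4,2): no bracket -> illegal
(4,6): flips 1 -> legal
(5,2): no bracket -> illegal
(5,3): flips 2 -> legal
(6,3): no bracket -> illegal
(6,7): flips 1 -> legal
(7,5): flips 1 -> legal
(7,6): flips 1 -> legal
W mobility = 9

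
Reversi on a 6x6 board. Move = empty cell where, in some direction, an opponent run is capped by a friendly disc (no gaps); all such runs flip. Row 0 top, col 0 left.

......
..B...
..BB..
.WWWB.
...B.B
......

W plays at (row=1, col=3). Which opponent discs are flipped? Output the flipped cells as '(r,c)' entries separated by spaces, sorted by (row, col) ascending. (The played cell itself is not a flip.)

Dir NW: first cell '.' (not opp) -> no flip
Dir N: first cell '.' (not opp) -> no flip
Dir NE: first cell '.' (not opp) -> no flip
Dir W: opp run (1,2), next='.' -> no flip
Dir E: first cell '.' (not opp) -> no flip
Dir SW: opp run (2,2) capped by W -> flip
Dir S: opp run (2,3) capped by W -> flip
Dir SE: first cell '.' (not opp) -> no flip

Answer: (2,2) (2,3)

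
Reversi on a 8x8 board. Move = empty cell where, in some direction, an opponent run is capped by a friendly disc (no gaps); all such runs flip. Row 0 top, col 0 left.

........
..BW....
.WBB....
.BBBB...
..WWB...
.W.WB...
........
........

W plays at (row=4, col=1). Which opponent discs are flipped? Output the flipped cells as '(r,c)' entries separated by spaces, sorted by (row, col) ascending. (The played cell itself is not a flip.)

Answer: (3,1)

Derivation:
Dir NW: first cell '.' (not opp) -> no flip
Dir N: opp run (3,1) capped by W -> flip
Dir NE: opp run (3,2) (2,3), next='.' -> no flip
Dir W: first cell '.' (not opp) -> no flip
Dir E: first cell 'W' (not opp) -> no flip
Dir SW: first cell '.' (not opp) -> no flip
Dir S: first cell 'W' (not opp) -> no flip
Dir SE: first cell '.' (not opp) -> no flip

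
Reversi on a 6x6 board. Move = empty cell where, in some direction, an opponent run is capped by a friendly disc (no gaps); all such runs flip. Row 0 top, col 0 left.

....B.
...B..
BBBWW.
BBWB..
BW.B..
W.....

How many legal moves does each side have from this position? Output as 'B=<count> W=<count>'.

-- B to move --
(1,2): no bracket -> illegal
(1,4): no bracket -> illegal
(1,5): flips 1 -> legal
(2,5): flips 2 -> legal
(3,4): no bracket -> illegal
(3,5): flips 1 -> legal
(4,2): flips 2 -> legal
(5,1): flips 1 -> legal
(5,2): flips 1 -> legal
B mobility = 6
-- W to move --
(0,2): flips 1 -> legal
(0,3): flips 1 -> legal
(0,5): no bracket -> illegal
(1,0): flips 4 -> legal
(1,1): flips 2 -> legal
(1,2): flips 1 -> legal
(1,4): no bracket -> illegal
(1,5): no bracket -> illegal
(3,4): flips 1 -> legal
(4,2): flips 1 -> legal
(4,4): no bracket -> illegal
(5,1): no bracket -> illegal
(5,2): no bracket -> illegal
(5,3): flips 2 -> legal
(5,4): flips 1 -> legal
W mobility = 9

Answer: B=6 W=9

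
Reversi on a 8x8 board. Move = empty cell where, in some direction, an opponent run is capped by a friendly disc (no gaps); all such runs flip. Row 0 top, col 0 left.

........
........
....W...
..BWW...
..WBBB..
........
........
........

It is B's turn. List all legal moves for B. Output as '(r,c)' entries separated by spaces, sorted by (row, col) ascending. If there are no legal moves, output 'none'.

Answer: (1,4) (2,2) (2,3) (2,5) (3,5) (4,1) (5,2)

Derivation:
(1,3): no bracket -> illegal
(1,4): flips 2 -> legal
(1,5): no bracket -> illegal
(2,2): flips 1 -> legal
(2,3): flips 2 -> legal
(2,5): flips 1 -> legal
(3,1): no bracket -> illegal
(3,5): flips 2 -> legal
(4,1): flips 1 -> legal
(5,1): no bracket -> illegal
(5,2): flips 1 -> legal
(5,3): no bracket -> illegal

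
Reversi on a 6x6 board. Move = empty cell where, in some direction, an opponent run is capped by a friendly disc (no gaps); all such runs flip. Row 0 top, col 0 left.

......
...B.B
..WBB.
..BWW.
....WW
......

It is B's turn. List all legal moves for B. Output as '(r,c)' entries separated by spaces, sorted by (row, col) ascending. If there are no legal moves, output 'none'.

Answer: (1,2) (2,1) (3,1) (3,5) (4,2) (4,3) (5,4)

Derivation:
(1,1): no bracket -> illegal
(1,2): flips 1 -> legal
(2,1): flips 1 -> legal
(2,5): no bracket -> illegal
(3,1): flips 1 -> legal
(3,5): flips 2 -> legal
(4,2): flips 1 -> legal
(4,3): flips 1 -> legal
(5,3): no bracket -> illegal
(5,4): flips 2 -> legal
(5,5): no bracket -> illegal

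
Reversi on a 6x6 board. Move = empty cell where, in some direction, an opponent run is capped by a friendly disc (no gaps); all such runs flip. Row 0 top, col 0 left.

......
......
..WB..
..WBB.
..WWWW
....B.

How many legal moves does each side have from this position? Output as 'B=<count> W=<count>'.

Answer: B=8 W=6

Derivation:
-- B to move --
(1,1): flips 1 -> legal
(1,2): no bracket -> illegal
(1,3): no bracket -> illegal
(2,1): flips 3 -> legal
(3,1): flips 1 -> legal
(3,5): no bracket -> illegal
(4,1): flips 1 -> legal
(5,1): flips 1 -> legal
(5,2): flips 1 -> legal
(5,3): flips 1 -> legal
(5,5): flips 1 -> legal
B mobility = 8
-- W to move --
(1,2): flips 2 -> legal
(1,3): flips 2 -> legal
(1,4): flips 1 -> legal
(2,4): flips 3 -> legal
(2,5): flips 1 -> legal
(3,5): flips 2 -> legal
(5,3): no bracket -> illegal
(5,5): no bracket -> illegal
W mobility = 6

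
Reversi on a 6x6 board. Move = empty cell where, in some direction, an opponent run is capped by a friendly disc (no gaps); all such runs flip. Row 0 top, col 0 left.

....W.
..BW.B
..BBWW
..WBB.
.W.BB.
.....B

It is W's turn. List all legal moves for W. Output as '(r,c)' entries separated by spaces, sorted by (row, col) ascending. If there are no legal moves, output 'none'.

(0,1): no bracket -> illegal
(0,2): flips 2 -> legal
(0,3): no bracket -> illegal
(0,5): flips 1 -> legal
(1,1): flips 1 -> legal
(1,4): flips 1 -> legal
(2,1): flips 2 -> legal
(3,1): flips 1 -> legal
(3,5): flips 2 -> legal
(4,2): flips 1 -> legal
(4,5): no bracket -> illegal
(5,2): flips 2 -> legal
(5,3): flips 3 -> legal
(5,4): flips 3 -> legal

Answer: (0,2) (0,5) (1,1) (1,4) (2,1) (3,1) (3,5) (4,2) (5,2) (5,3) (5,4)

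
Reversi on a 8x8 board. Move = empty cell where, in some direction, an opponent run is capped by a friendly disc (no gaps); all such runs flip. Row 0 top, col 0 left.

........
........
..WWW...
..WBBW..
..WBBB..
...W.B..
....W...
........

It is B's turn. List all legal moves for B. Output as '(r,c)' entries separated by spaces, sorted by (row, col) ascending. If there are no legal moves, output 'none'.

Answer: (1,1) (1,2) (1,3) (1,4) (1,5) (2,1) (2,5) (2,6) (3,1) (3,6) (4,1) (5,1) (6,2) (6,3) (7,3)

Derivation:
(1,1): flips 1 -> legal
(1,2): flips 1 -> legal
(1,3): flips 1 -> legal
(1,4): flips 1 -> legal
(1,5): flips 1 -> legal
(2,1): flips 1 -> legal
(2,5): flips 1 -> legal
(2,6): flips 1 -> legal
(3,1): flips 1 -> legal
(3,6): flips 1 -> legal
(4,1): flips 1 -> legal
(4,6): no bracket -> illegal
(5,1): flips 1 -> legal
(5,2): no bracket -> illegal
(5,4): no bracket -> illegal
(6,2): flips 1 -> legal
(6,3): flips 1 -> legal
(6,5): no bracket -> illegal
(7,3): flips 1 -> legal
(7,4): no bracket -> illegal
(7,5): no bracket -> illegal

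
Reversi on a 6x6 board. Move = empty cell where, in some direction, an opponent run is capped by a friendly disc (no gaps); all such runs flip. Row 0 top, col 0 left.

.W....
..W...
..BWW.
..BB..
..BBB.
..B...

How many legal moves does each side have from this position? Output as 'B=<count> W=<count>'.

Answer: B=5 W=4

Derivation:
-- B to move --
(0,0): no bracket -> illegal
(0,2): flips 1 -> legal
(0,3): no bracket -> illegal
(1,0): no bracket -> illegal
(1,1): no bracket -> illegal
(1,3): flips 1 -> legal
(1,4): flips 1 -> legal
(1,5): flips 1 -> legal
(2,1): no bracket -> illegal
(2,5): flips 2 -> legal
(3,4): no bracket -> illegal
(3,5): no bracket -> illegal
B mobility = 5
-- W to move --
(1,1): no bracket -> illegal
(1,3): no bracket -> illegal
(2,1): flips 1 -> legal
(3,1): no bracket -> illegal
(3,4): no bracket -> illegal
(3,5): no bracket -> illegal
(4,1): flips 1 -> legal
(4,5): no bracket -> illegal
(5,1): flips 2 -> legal
(5,3): flips 2 -> legal
(5,4): no bracket -> illegal
(5,5): no bracket -> illegal
W mobility = 4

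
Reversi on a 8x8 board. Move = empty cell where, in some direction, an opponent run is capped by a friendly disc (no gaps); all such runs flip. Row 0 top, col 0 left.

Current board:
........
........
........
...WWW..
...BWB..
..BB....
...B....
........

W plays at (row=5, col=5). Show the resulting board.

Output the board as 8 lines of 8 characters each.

Place W at (5,5); scan 8 dirs for brackets.
Dir NW: first cell 'W' (not opp) -> no flip
Dir N: opp run (4,5) capped by W -> flip
Dir NE: first cell '.' (not opp) -> no flip
Dir W: first cell '.' (not opp) -> no flip
Dir E: first cell '.' (not opp) -> no flip
Dir SW: first cell '.' (not opp) -> no flip
Dir S: first cell '.' (not opp) -> no flip
Dir SE: first cell '.' (not opp) -> no flip
All flips: (4,5)

Answer: ........
........
........
...WWW..
...BWW..
..BB.W..
...B....
........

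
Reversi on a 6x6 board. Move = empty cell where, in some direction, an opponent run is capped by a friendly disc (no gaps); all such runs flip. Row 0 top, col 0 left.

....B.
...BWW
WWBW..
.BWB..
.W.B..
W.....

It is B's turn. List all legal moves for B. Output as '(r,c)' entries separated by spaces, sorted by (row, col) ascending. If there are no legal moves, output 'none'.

Answer: (1,0) (1,1) (2,4) (4,2) (5,1)

Derivation:
(0,3): no bracket -> illegal
(0,5): no bracket -> illegal
(1,0): flips 2 -> legal
(1,1): flips 1 -> legal
(1,2): no bracket -> illegal
(2,4): flips 2 -> legal
(2,5): no bracket -> illegal
(3,0): no bracket -> illegal
(3,4): no bracket -> illegal
(4,0): no bracket -> illegal
(4,2): flips 1 -> legal
(5,1): flips 1 -> legal
(5,2): no bracket -> illegal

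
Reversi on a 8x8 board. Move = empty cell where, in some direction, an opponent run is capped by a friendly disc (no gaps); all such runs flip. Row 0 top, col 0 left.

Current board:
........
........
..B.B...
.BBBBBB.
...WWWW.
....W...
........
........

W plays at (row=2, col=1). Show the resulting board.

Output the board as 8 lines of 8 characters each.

Answer: ........
........
.WB.B...
.BWBBBB.
...WWWW.
....W...
........
........

Derivation:
Place W at (2,1); scan 8 dirs for brackets.
Dir NW: first cell '.' (not opp) -> no flip
Dir N: first cell '.' (not opp) -> no flip
Dir NE: first cell '.' (not opp) -> no flip
Dir W: first cell '.' (not opp) -> no flip
Dir E: opp run (2,2), next='.' -> no flip
Dir SW: first cell '.' (not opp) -> no flip
Dir S: opp run (3,1), next='.' -> no flip
Dir SE: opp run (3,2) capped by W -> flip
All flips: (3,2)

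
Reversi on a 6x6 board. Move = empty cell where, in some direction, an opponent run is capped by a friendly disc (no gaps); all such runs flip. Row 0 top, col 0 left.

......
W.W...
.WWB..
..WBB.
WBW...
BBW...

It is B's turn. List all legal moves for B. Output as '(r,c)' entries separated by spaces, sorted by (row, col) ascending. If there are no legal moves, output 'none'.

Answer: (0,1) (1,1) (2,0) (3,0) (3,1) (4,3) (5,3)

Derivation:
(0,0): no bracket -> illegal
(0,1): flips 1 -> legal
(0,2): no bracket -> illegal
(0,3): no bracket -> illegal
(1,1): flips 1 -> legal
(1,3): no bracket -> illegal
(2,0): flips 2 -> legal
(3,0): flips 1 -> legal
(3,1): flips 1 -> legal
(4,3): flips 1 -> legal
(5,3): flips 1 -> legal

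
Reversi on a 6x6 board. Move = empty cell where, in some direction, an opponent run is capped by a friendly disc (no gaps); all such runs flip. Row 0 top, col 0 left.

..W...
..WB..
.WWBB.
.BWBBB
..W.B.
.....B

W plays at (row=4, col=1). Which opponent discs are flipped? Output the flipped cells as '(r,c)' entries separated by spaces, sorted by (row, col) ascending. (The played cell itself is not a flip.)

Dir NW: first cell '.' (not opp) -> no flip
Dir N: opp run (3,1) capped by W -> flip
Dir NE: first cell 'W' (not opp) -> no flip
Dir W: first cell '.' (not opp) -> no flip
Dir E: first cell 'W' (not opp) -> no flip
Dir SW: first cell '.' (not opp) -> no flip
Dir S: first cell '.' (not opp) -> no flip
Dir SE: first cell '.' (not opp) -> no flip

Answer: (3,1)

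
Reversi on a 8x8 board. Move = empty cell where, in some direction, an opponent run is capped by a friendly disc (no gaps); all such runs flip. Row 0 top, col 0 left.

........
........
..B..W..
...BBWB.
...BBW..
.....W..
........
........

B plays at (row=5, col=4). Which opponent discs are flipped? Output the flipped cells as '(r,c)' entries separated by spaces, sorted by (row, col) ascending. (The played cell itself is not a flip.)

Answer: (4,5)

Derivation:
Dir NW: first cell 'B' (not opp) -> no flip
Dir N: first cell 'B' (not opp) -> no flip
Dir NE: opp run (4,5) capped by B -> flip
Dir W: first cell '.' (not opp) -> no flip
Dir E: opp run (5,5), next='.' -> no flip
Dir SW: first cell '.' (not opp) -> no flip
Dir S: first cell '.' (not opp) -> no flip
Dir SE: first cell '.' (not opp) -> no flip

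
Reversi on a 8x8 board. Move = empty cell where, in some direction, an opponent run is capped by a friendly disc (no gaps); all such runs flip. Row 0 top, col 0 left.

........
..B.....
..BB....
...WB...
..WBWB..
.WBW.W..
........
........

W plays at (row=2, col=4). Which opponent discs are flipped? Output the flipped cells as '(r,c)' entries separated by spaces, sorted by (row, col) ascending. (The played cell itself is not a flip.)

Dir NW: first cell '.' (not opp) -> no flip
Dir N: first cell '.' (not opp) -> no flip
Dir NE: first cell '.' (not opp) -> no flip
Dir W: opp run (2,3) (2,2), next='.' -> no flip
Dir E: first cell '.' (not opp) -> no flip
Dir SW: first cell 'W' (not opp) -> no flip
Dir S: opp run (3,4) capped by W -> flip
Dir SE: first cell '.' (not opp) -> no flip

Answer: (3,4)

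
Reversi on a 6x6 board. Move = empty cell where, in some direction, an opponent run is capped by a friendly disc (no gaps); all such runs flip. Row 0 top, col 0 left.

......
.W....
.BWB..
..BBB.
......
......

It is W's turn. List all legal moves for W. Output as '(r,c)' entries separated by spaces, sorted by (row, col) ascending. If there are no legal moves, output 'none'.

Answer: (2,0) (2,4) (3,1) (4,2) (4,4)

Derivation:
(1,0): no bracket -> illegal
(1,2): no bracket -> illegal
(1,3): no bracket -> illegal
(1,4): no bracket -> illegal
(2,0): flips 1 -> legal
(2,4): flips 1 -> legal
(2,5): no bracket -> illegal
(3,0): no bracket -> illegal
(3,1): flips 1 -> legal
(3,5): no bracket -> illegal
(4,1): no bracket -> illegal
(4,2): flips 1 -> legal
(4,3): no bracket -> illegal
(4,4): flips 1 -> legal
(4,5): no bracket -> illegal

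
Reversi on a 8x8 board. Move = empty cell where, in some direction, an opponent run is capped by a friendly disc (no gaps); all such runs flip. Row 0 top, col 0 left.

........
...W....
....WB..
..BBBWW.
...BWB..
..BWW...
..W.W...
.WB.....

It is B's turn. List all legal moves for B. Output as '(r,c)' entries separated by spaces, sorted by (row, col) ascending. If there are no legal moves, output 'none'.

Answer: (1,4) (1,5) (2,3) (2,7) (3,7) (4,7) (5,5) (6,3) (6,5) (7,0) (7,4)

Derivation:
(0,2): no bracket -> illegal
(0,3): no bracket -> illegal
(0,4): no bracket -> illegal
(1,2): no bracket -> illegal
(1,4): flips 1 -> legal
(1,5): flips 1 -> legal
(2,2): no bracket -> illegal
(2,3): flips 1 -> legal
(2,6): no bracket -> illegal
(2,7): flips 1 -> legal
(3,7): flips 2 -> legal
(4,2): no bracket -> illegal
(4,6): no bracket -> illegal
(4,7): flips 1 -> legal
(5,1): no bracket -> illegal
(5,5): flips 3 -> legal
(6,0): no bracket -> illegal
(6,1): no bracket -> illegal
(6,3): flips 2 -> legal
(6,5): flips 1 -> legal
(7,0): flips 1 -> legal
(7,3): no bracket -> illegal
(7,4): flips 3 -> legal
(7,5): no bracket -> illegal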